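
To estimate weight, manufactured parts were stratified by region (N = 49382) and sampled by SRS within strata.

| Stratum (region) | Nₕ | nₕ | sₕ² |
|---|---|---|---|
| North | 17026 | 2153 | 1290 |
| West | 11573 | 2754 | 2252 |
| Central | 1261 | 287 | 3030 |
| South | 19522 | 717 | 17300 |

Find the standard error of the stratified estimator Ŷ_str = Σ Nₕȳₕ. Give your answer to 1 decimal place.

95425.0

Var(Ŷ_str) = Σₕ Nₕ²(1 − fₕ)sₕ²/nₕ.
North: 17026²·(1 − 2153/17026)·1290/2153 = 1.5172491 × 10^8.
West: 11573²·(1 − 2754/11573)·2252/2754 = 8.3458341 × 10^7.
Central: 1261²·(1 − 287/1261)·3030/287 = 1.2966859 × 10^7.
South: 19522²·(1 − 717/19522)·17300/717 = 8.857774 × 10^9.
Sum = 9.1059241 × 10^9.
SE = √(9.1059241 × 10^9) = 95425.0.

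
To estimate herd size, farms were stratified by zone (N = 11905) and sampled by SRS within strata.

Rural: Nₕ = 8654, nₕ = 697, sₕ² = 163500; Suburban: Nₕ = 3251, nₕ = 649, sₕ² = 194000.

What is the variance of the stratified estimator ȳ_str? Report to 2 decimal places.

131.81

Var(ȳ_str) = Σₕ Wₕ²(1 − fₕ)sₕ²/nₕ with Wₕ = Nₕ/N, N = 11905.
Rural: Wₕ = 0.72692146; term = 0.72692146²·(1 − 0.08054079)·163500/697 = 113.97049.
Suburban: Wₕ = 0.27307854; term = 0.27307854²·(1 − 0.19963088)·194000/649 = 17.841136.
Sum = 131.81163.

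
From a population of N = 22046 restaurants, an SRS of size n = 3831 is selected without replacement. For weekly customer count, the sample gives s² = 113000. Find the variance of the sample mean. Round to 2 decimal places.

Under SRS without replacement, Var(ȳ) = (1 − f)·s²/n with f = n/N = 3831/22046 = 0.17377302.
Var(ȳ) = (1 − 0.17377302)·113000/3831 = 0.82622698·29.496215 = 24.370569.

24.37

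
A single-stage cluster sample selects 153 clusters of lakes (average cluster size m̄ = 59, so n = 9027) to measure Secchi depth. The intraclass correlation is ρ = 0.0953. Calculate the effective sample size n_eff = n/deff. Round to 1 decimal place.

deff = 1 + (59 − 1)·0.0953 = 1 + 5.5274 = 6.5274.
n_eff = 9027 / 6.5274 = 1382.9.

1382.9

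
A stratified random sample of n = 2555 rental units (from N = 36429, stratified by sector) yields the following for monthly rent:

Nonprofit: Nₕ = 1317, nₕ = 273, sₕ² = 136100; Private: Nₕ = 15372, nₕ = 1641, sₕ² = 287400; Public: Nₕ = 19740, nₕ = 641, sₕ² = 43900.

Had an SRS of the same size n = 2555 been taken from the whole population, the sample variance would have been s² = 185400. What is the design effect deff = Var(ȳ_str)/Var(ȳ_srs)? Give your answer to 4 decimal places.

Var(ȳ_str) = Σ Wₕ²(1−fₕ)sₕ²/nₕ with Wₕ = Nₕ/36429:
  Nonprofit: (1317/36429)²·(1−273/1317)·136100/273 = 0.51652013
  Private: (15372/36429)²·(1−1641/15372)·287400/1641 = 27.855838
  Public: (19740/36429)²·(1−641/19740)·43900/641 = 19.456726
  → Var(ȳ_str) = 47.829084.
Var(ȳ_srs) = (1 − 2555/36429)·185400/2555 = 67.474249.
deff = 47.829084 / 67.474249 = 0.7088.

0.7088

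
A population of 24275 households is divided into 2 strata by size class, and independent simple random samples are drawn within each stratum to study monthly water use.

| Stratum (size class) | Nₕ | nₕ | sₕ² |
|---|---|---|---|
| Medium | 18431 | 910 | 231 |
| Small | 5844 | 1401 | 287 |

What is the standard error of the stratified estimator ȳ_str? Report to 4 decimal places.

Var(ȳ_str) = Σₕ Wₕ²(1 − fₕ)sₕ²/nₕ with Wₕ = Nₕ/N, N = 24275.
Medium: Wₕ = 0.75925850; term = 0.75925850²·(1 − 0.04937334)·231/910 = 0.1391105.
Small: Wₕ = 0.24074150; term = 0.24074150²·(1 − 0.23973306)·287/1401 = 0.0090263424.
Sum = 0.14813684.
SE = √(0.14813684) = 0.3849.

0.3849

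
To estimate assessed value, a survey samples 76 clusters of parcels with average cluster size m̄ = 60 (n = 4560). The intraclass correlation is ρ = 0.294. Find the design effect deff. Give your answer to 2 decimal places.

deff = 1 + (60 − 1)·0.294 = 1 + 17.346 = 18.346.

18.35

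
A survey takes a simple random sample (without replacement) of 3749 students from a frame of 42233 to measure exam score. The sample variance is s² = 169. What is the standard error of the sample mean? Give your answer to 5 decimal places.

Under SRS without replacement, Var(ȳ) = (1 − f)·s²/n with f = n/N = 3749/42233 = 0.08876945.
Var(ȳ) = (1 − 0.08876945)·169/3749 = 0.91123055·0.045078688 = 0.041077078.
SE(ȳ) = √(0.041077078) = 0.20267.

0.20267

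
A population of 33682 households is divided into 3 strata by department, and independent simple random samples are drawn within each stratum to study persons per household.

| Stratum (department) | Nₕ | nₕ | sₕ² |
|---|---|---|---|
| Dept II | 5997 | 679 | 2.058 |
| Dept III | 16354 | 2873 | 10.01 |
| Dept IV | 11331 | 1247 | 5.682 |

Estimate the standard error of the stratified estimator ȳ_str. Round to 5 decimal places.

0.03495

Var(ȳ_str) = Σₕ Wₕ²(1 − fₕ)sₕ²/nₕ with Wₕ = Nₕ/N, N = 33682.
Dept II: Wₕ = 0.17804762; term = 0.17804762²·(1 − 0.11322328)·2.058/679 = 8.5204442 × 10^-5.
Dept III: Wₕ = 0.48554124; term = 0.48554124²·(1 − 0.17567568)·10.01/2873 = 6.7709376 × 10^-4.
Dept IV: Wₕ = 0.33641114; term = 0.33641114²·(1 − 0.11005207)·5.682/1247 = 4.589233 × 10^-4.
Sum = 0.0012212215.
SE = √(0.0012212215) = 0.03495.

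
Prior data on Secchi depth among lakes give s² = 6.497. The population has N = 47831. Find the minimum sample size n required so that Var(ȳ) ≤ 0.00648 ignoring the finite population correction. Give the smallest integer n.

Without fpc, n₀ = s²/D = 6.497/0.00648 = 1002.6235.
Rounding up, n = 1003.

1003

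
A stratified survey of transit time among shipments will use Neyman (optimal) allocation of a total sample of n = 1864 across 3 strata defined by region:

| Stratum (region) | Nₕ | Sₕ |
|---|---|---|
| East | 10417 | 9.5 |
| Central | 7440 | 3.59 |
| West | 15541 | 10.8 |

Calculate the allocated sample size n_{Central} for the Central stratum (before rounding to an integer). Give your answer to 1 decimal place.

169.6

Neyman allocation: nₕ = n·NₕSₕ / Σⱼ NⱼSⱼ.
Σ NⱼSⱼ = 10417·9.5 + 7440·3.59 + 15541·10.8 = 293513.9.
n_{Central} = 1864·7440·3.59 / 293513.9 = 169.6.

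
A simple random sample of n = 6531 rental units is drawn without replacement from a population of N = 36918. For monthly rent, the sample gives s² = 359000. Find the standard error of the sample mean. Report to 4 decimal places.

Under SRS without replacement, Var(ȳ) = (1 − f)·s²/n with f = n/N = 6531/36918 = 0.17690557.
Var(ȳ) = (1 − 0.17690557)·359000/6531 = 0.82309443·54.968611 = 45.244357.
SE(ȳ) = √(45.244357) = 6.7264.

6.7264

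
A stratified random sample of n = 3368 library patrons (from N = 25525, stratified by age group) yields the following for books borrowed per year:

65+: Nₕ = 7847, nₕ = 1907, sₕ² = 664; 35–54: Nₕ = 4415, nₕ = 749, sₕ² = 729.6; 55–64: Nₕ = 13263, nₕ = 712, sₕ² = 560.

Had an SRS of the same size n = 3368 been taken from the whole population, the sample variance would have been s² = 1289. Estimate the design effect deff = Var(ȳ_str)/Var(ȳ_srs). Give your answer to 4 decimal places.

Var(ȳ_str) = Σ Wₕ²(1−fₕ)sₕ²/nₕ with Wₕ = Nₕ/25525:
  65+: (7847/25525)²·(1−1907/7847)·664/1907 = 0.024910129
  35–54: (4415/25525)²·(1−749/4415)·729.6/749 = 0.024198847
  55–64: (13263/25525)²·(1−712/13263)·560/712 = 0.20095399
  → Var(ȳ_str) = 0.25006297.
Var(ȳ_srs) = (1 − 3368/25525)·1289/3368 = 0.3322202.
deff = 0.25006297 / 0.3322202 = 0.7527.

0.7527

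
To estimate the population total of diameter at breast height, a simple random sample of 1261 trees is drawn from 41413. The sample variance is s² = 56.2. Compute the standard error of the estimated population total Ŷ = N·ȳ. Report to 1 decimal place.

8608.6

Var(Ŷ) = N²·Var(ȳ) = N²·(1 − n/N)·s²/n.
f = 1261/41413 = 0.03044938; Var(ȳ) = 0.96955062·56.2/1261 = 0.043210742.
Var(Ŷ) = 41413² · 0.043210742 = 7.4108003 × 10^7.
SE(Ŷ) = √(7.4108003 × 10^7) = 8608.6.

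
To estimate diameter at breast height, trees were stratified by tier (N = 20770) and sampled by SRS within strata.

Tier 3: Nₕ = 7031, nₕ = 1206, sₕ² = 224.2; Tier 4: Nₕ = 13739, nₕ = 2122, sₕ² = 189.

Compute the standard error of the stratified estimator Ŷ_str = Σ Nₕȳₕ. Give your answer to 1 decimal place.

4672.2

Var(Ŷ_str) = Σₕ Nₕ²(1 − fₕ)sₕ²/nₕ.
Tier 3: 7031²·(1 − 1206/7031)·224.2/1206 = 7.6137976 × 10^6.
Tier 4: 13739²·(1 − 2122/13739)·189/2122 = 1.4215611 × 10^7.
Sum = 2.1829409 × 10^7.
SE = √(2.1829409 × 10^7) = 4672.2.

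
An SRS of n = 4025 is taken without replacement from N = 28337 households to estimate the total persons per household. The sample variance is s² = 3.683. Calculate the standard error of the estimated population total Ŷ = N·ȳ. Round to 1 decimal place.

794.0

Var(Ŷ) = N²·Var(ȳ) = N²·(1 − n/N)·s²/n.
f = 4025/28337 = 0.14204044; Var(ȳ) = 0.85795956·3.683/4025 = 7.8505964 × 10^-4.
Var(Ŷ) = 28337² · (7.8505964 × 10^-4) = 630391.56.
SE(Ŷ) = √(630391.56) = 794.0.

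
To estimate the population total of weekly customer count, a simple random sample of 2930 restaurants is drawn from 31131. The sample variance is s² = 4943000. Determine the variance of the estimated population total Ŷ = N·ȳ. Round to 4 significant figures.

Var(Ŷ) = N²·Var(ȳ) = N²·(1 − n/N)·s²/n.
f = 2930/31131 = 0.09411840; Var(ȳ) = 0.90588160·4943000/2930 = 1528.2501.
Var(Ŷ) = 31131² · 1528.2501 = 1.481087 × 10^12.

1.481 × 10^12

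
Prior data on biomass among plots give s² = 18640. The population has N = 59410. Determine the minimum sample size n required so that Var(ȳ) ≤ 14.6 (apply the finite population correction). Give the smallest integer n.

1250

Without fpc, n₀ = s²/D = 18640/14.6 = 1276.7123.
With fpc, (1 − n/N)·s²/n ≤ D requires n ≥ n₀/(1 + n₀/N) = 1276.7123/(1 + 1276.7123/59410) = 1249.8531.
Rounding up, n = 1250.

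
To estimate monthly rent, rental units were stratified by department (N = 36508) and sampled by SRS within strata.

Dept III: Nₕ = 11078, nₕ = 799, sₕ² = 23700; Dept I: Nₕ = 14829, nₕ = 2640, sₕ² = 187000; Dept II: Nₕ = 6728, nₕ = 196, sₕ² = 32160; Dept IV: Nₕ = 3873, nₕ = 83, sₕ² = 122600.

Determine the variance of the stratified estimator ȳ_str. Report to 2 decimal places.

Var(ȳ_str) = Σₕ Wₕ²(1 − fₕ)sₕ²/nₕ with Wₕ = Nₕ/N, N = 36508.
Dept III: Wₕ = 0.30344034; term = 0.30344034²·(1 − 0.07212493)·23700/799 = 2.5341815.
Dept I: Wₕ = 0.40618495; term = 0.40618495²·(1 − 0.17802954)·187000/2640 = 9.6059769.
Dept II: Wₕ = 0.18428838; term = 0.18428838²·(1 − 0.02913199)·32160/196 = 5.4102339.
Dept IV: Wₕ = 0.10608634; term = 0.10608634²·(1 − 0.02143042)·122600/83 = 16.267582.
Sum = 33.817974.

33.82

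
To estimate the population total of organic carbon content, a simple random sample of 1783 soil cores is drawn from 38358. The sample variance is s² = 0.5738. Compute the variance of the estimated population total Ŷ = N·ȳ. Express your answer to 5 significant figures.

451490

Var(Ŷ) = N²·Var(ȳ) = N²·(1 − n/N)·s²/n.
f = 1783/38358 = 0.04648313; Var(ȳ) = 0.95351687·0.5738/1783 = 3.0685809 × 10^-4.
Var(Ŷ) = 38358² · (3.0685809 × 10^-4) = 451491.41.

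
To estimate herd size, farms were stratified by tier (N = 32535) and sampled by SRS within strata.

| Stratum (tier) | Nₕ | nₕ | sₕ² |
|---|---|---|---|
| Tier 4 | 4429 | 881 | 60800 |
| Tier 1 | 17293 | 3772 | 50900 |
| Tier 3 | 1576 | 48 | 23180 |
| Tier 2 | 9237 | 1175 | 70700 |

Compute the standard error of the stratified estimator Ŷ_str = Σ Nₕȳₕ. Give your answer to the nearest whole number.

Var(Ŷ_str) = Σₕ Nₕ²(1 − fₕ)sₕ²/nₕ.
Tier 4: 4429²·(1 − 881/4429)·60800/881 = 1.0844686 × 10^9.
Tier 1: 17293²·(1 − 3772/17293)·50900/3772 = 3.1551881 × 10^9.
Tier 3: 1576²·(1 − 48/1576)·23180/48 = 1.1629251 × 10^9.
Tier 2: 9237²·(1 − 1175/9237)·70700/1175 = 4.4807972 × 10^9.
Sum = 9.883379 × 10^9.
SE = √(9.883379 × 10^9) = 99415.

99415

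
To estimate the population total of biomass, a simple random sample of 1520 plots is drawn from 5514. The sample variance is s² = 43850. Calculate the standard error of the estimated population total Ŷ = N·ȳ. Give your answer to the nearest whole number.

25206

Var(Ŷ) = N²·Var(ȳ) = N²·(1 − n/N)·s²/n.
f = 1520/5514 = 0.27566195; Var(ȳ) = 0.72433805·43850/1520 = 20.8962.
Var(Ŷ) = 5514² · 20.8962 = 6.3533216 × 10^8.
SE(Ŷ) = √(6.3533216 × 10^8) = 25206.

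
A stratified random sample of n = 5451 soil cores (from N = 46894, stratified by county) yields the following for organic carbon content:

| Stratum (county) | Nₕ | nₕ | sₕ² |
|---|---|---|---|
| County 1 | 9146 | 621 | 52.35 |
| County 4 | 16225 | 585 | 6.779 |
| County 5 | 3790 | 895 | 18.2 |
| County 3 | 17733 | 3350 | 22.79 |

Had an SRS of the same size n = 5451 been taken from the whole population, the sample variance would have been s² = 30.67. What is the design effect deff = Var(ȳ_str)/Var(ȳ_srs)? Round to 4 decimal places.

1.0491

Var(ȳ_str) = Σ Wₕ²(1−fₕ)sₕ²/nₕ with Wₕ = Nₕ/46894:
  County 1: (9146/46894)²·(1−621/9146)·52.35/621 = 0.0029889325
  County 4: (16225/46894)²·(1−585/16225)·6.779/585 = 0.0013372009
  County 5: (3790/46894)²·(1−895/3790)·18.2/895 = 1.0146157 × 10^-4
  County 3: (17733/46894)²·(1−3350/17733)·22.79/3350 = 7.890357 × 10^-4
  → Var(ȳ_str) = 0.0052166307.
Var(ȳ_srs) = (1 − 5451/46894)·30.67/5451 = 0.0049724623.
deff = 0.0052166307 / 0.0049724623 = 1.0491.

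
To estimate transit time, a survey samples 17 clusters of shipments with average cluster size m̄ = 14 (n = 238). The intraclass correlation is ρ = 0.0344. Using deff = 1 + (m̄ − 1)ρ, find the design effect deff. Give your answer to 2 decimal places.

1.45

deff = 1 + (14 − 1)·0.0344 = 1 + 0.4472 = 1.4472.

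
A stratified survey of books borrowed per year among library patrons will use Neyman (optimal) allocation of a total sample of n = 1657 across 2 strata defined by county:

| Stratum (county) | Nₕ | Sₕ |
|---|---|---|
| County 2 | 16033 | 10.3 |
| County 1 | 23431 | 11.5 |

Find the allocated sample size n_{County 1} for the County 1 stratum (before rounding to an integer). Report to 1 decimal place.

Neyman allocation: nₕ = n·NₕSₕ / Σⱼ NⱼSⱼ.
Σ NⱼSⱼ = 16033·10.3 + 23431·11.5 = 434596.4.
n_{County 1} = 1657·23431·11.5 / 434596.4 = 1027.4.

1027.4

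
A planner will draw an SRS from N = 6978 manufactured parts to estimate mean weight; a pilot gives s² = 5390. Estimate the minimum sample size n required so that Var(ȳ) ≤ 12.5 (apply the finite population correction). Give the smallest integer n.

Without fpc, n₀ = s²/D = 5390/12.5 = 431.2000.
With fpc, (1 − n/N)·s²/n ≤ D requires n ≥ n₀/(1 + n₀/N) = 431.2000/(1 + 431.2000/6978) = 406.1051.
Rounding up, n = 407.

407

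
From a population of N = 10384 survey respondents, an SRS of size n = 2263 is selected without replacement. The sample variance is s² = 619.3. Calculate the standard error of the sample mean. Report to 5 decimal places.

0.46263

Under SRS without replacement, Var(ȳ) = (1 − f)·s²/n with f = n/N = 2263/10384 = 0.21793143.
Var(ȳ) = (1 − 0.21793143)·619.3/2263 = 0.78206857·0.27366328 = 0.21402345.
SE(ȳ) = √(0.21402345) = 0.46263.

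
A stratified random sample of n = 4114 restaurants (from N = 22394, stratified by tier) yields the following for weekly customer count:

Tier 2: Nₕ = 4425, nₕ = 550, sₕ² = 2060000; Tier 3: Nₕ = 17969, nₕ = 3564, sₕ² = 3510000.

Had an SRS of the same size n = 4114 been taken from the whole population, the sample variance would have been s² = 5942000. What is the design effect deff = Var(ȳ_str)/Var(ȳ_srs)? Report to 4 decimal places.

0.5398

Var(ȳ_str) = Σ Wₕ²(1−fₕ)sₕ²/nₕ with Wₕ = Nₕ/22394:
  Tier 2: (4425/22394)²·(1−550/4425)·2060000/550 = 128.06374
  Tier 3: (17969/22394)²·(1−3564/17969)·3510000/3564 = 508.32708
  → Var(ȳ_str) = 636.39082.
Var(ȳ_srs) = (1 − 4114/22394)·5942000/4114 = 1178.9975.
deff = 636.39082 / 1178.9975 = 0.5398.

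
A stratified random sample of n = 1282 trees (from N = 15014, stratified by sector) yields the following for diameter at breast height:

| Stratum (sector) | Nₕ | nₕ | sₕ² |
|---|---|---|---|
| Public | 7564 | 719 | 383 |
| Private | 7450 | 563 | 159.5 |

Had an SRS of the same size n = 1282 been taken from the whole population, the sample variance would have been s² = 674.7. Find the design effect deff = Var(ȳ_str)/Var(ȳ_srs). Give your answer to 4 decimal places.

Var(ȳ_str) = Σ Wₕ²(1−fₕ)sₕ²/nₕ with Wₕ = Nₕ/15014:
  Public: (7564/15014)²·(1−719/7564)·383/719 = 0.12234945
  Private: (7450/15014)²·(1−563/7450)·159.5/563 = 0.064483088
  → Var(ȳ_str) = 0.18683254.
Var(ȳ_srs) = (1 − 1282/15014)·674.7/1282 = 0.48134899.
deff = 0.18683254 / 0.48134899 = 0.3881.

0.3881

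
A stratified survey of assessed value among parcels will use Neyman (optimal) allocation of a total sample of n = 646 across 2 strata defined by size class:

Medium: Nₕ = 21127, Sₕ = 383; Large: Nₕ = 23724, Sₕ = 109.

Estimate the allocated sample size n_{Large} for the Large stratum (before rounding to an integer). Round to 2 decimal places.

156.45

Neyman allocation: nₕ = n·NₕSₕ / Σⱼ NⱼSⱼ.
Σ NⱼSⱼ = 21127·383 + 23724·109 = 1.0677557 × 10^7.
n_{Large} = 646·23724·109 / (1.0677557 × 10^7) = 156.45.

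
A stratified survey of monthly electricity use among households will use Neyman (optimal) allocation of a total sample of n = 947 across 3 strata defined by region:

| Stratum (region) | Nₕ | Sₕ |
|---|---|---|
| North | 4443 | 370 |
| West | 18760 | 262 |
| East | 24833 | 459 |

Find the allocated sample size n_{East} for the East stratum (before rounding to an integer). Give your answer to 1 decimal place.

601.1

Neyman allocation: nₕ = n·NₕSₕ / Σⱼ NⱼSⱼ.
Σ NⱼSⱼ = 4443·370 + 18760·262 + 24833·459 = 1.7957377 × 10^7.
n_{East} = 947·24833·459 / (1.7957377 × 10^7) = 601.1.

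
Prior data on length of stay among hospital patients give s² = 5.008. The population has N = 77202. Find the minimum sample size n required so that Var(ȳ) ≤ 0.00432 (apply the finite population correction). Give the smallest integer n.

1143

Without fpc, n₀ = s²/D = 5.008/0.00432 = 1159.2593.
With fpc, (1 − n/N)·s²/n ≤ D requires n ≥ n₀/(1 + n₀/N) = 1159.2593/(1 + 1159.2593/77202) = 1142.1095.
Rounding up, n = 1143.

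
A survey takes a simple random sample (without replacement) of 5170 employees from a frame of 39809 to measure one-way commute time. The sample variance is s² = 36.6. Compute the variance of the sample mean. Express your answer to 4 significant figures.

0.006160

Under SRS without replacement, Var(ȳ) = (1 − f)·s²/n with f = n/N = 5170/39809 = 0.12987013.
Var(ȳ) = (1 − 0.12987013)·36.6/5170 = 0.87012987·0.0070793037 = 0.0061599136.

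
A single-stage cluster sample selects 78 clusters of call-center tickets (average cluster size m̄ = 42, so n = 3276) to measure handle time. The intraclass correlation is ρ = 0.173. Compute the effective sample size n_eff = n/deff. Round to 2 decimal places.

404.79

deff = 1 + (42 − 1)·0.173 = 1 + 7.093 = 8.093.
n_eff = 3276 / 8.093 = 404.79.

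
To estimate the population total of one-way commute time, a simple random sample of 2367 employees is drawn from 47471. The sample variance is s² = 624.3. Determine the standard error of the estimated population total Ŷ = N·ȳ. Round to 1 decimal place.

Var(Ŷ) = N²·Var(ȳ) = N²·(1 − n/N)·s²/n.
f = 2367/47471 = 0.04986202; Var(ȳ) = 0.95013798·624.3/2367 = 0.2506004.
Var(Ŷ) = 47471² · 0.2506004 = 5.6472696 × 10^8.
SE(Ŷ) = √(5.6472696 × 10^8) = 23764.0.

23764.0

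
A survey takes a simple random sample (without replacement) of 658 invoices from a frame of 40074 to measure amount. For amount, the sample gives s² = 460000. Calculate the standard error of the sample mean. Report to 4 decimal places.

26.2223

Under SRS without replacement, Var(ȳ) = (1 − f)·s²/n with f = n/N = 658/40074 = 0.01641962.
Var(ȳ) = (1 − 0.01641962)·460000/658 = 0.98358038·699.08815 = 687.60938.
SE(ȳ) = √(687.60938) = 26.2223.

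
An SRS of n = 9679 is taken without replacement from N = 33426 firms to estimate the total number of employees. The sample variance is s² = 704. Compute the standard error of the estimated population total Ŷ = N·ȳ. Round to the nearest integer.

7598

Var(Ŷ) = N²·Var(ȳ) = N²·(1 − n/N)·s²/n.
f = 9679/33426 = 0.28956501; Var(ȳ) = 0.71043499·704/9679 = 0.051673337.
Var(Ŷ) = 33426² · 0.051673337 = 5.7734489 × 10^7.
SE(Ŷ) = √(5.7734489 × 10^7) = 7598.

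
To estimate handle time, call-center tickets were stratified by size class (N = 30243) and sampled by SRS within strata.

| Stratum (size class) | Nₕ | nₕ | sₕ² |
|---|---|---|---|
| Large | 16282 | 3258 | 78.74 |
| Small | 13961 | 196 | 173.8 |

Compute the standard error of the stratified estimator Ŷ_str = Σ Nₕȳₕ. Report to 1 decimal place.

13248.8

Var(Ŷ_str) = Σₕ Nₕ²(1 − fₕ)sₕ²/nₕ.
Large: 16282²·(1 − 3258/16282)·78.74/3258 = 5.1250307 × 10^6.
Small: 13961²·(1 − 196/13961)·173.8/196 = 1.7040661 × 10^8.
Sum = 1.7553164 × 10^8.
SE = √(1.7553164 × 10^8) = 13248.8.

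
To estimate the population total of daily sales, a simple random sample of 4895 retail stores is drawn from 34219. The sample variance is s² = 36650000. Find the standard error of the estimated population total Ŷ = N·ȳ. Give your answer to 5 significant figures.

2.7410 × 10^6

Var(Ŷ) = N²·Var(ȳ) = N²·(1 − n/N)·s²/n.
f = 4895/34219 = 0.14304918; Var(ȳ) = 0.85695082·36650000/4895 = 6416.1895.
Var(Ŷ) = 34219² · 6416.1895 = 7.5129727 × 10^12.
SE(Ŷ) = √(7.5129727 × 10^12) = 2.7410 × 10^6.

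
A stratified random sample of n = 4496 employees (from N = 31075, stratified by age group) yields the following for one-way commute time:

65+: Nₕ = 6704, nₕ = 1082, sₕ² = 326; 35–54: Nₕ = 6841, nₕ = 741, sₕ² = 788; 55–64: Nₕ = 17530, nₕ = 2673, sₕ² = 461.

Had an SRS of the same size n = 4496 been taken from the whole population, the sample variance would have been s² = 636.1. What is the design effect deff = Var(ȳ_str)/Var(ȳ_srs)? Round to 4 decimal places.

0.8613

Var(ȳ_str) = Σ Wₕ²(1−fₕ)sₕ²/nₕ with Wₕ = Nₕ/31075:
  65+: (6704/31075)²·(1−1082/6704)·326/1082 = 0.01175961
  35–54: (6841/31075)²·(1−741/6841)·788/741 = 0.045955253
  55–64: (17530/31075)²·(1−2673/17530)·461/2673 = 0.046514969
  → Var(ȳ_str) = 0.10422983.
Var(ȳ_srs) = (1 − 4496/31075)·636.1/4496 = 0.12101149.
deff = 0.10422983 / 0.12101149 = 0.8613.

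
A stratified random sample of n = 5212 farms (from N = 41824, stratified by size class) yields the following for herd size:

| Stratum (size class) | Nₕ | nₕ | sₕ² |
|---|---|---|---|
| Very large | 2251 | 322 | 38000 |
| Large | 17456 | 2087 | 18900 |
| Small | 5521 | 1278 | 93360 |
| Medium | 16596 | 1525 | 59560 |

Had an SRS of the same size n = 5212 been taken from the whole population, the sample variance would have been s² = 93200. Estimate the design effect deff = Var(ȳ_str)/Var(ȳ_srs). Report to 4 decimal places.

0.5267

Var(ȳ_str) = Σ Wₕ²(1−fₕ)sₕ²/nₕ with Wₕ = Nₕ/41824:
  Very large: (2251/41824)²·(1−322/2251)·38000/322 = 0.2929438
  Large: (17456/41824)²·(1−2087/17456)·18900/2087 = 1.3889243
  Small: (5521/41824)²·(1−1278/5521)·93360/1278 = 0.97829455
  Medium: (16596/41824)²·(1−1525/16596)·59560/1525 = 5.5844346
  → Var(ȳ_str) = 8.2445973.
Var(ȳ_srs) = (1 − 5212/41824)·93200/5212 = 15.653426.
deff = 8.2445973 / 15.653426 = 0.5267.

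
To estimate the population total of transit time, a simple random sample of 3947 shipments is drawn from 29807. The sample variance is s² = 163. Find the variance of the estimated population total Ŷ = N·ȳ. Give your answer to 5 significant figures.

3.1832 × 10^7

Var(Ŷ) = N²·Var(ȳ) = N²·(1 − n/N)·s²/n.
f = 3947/29807 = 0.13241856; Var(ȳ) = 0.86758144·163/3947 = 0.035828674.
Var(Ŷ) = 29807² · 0.035828674 = 3.1832245 × 10^7.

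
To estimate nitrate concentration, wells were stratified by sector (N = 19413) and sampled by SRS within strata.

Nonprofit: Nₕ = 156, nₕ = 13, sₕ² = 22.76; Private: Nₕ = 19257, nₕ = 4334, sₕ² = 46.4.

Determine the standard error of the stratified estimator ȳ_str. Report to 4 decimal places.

Var(ȳ_str) = Σₕ Wₕ²(1 − fₕ)sₕ²/nₕ with Wₕ = Nₕ/N, N = 19413.
Nonprofit: Wₕ = 0.00803585; term = 0.00803585²·(1 − 0.08333333)·22.76/13 = 1.0363447 × 10^-4.
Private: Wₕ = 0.99196415; term = 0.99196415²·(1 − 0.22506102)·46.4/4334 = 0.0081637281.
Sum = 0.0082673626.
SE = √(0.0082673626) = 0.0909.

0.0909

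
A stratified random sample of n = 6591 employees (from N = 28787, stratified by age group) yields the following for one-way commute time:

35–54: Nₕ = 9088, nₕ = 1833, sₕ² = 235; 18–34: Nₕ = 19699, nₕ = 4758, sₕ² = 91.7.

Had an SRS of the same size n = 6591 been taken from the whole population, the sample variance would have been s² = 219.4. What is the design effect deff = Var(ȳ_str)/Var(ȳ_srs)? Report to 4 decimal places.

0.6641

Var(ȳ_str) = Σ Wₕ²(1−fₕ)sₕ²/nₕ with Wₕ = Nₕ/28787:
  35–54: (9088/28787)²·(1−1833/9088)·235/1833 = 0.010200426
  18–34: (19699/28787)²·(1−4758/19699)·91.7/4758 = 0.006845039
  → Var(ȳ_str) = 0.017045465.
Var(ȳ_srs) = (1 − 6591/28787)·219.4/6591 = 0.025666321.
deff = 0.017045465 / 0.025666321 = 0.6641.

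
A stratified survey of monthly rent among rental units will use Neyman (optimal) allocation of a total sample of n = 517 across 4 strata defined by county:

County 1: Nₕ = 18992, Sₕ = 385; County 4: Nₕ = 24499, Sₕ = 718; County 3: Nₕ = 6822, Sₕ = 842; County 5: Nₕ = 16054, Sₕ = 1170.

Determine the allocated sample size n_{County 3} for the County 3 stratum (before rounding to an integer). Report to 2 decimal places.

Neyman allocation: nₕ = n·NₕSₕ / Σⱼ NⱼSⱼ.
Σ NⱼSⱼ = 18992·385 + 24499·718 + 6822·842 + 16054·1170 = 4.9429506 × 10^7.
n_{County 3} = 517·6822·842 / (4.9429506 × 10^7) = 60.08.

60.08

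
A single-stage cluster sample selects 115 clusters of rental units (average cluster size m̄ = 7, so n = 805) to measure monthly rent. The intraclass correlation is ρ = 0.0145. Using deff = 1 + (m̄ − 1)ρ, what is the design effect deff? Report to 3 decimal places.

1.087

deff = 1 + (7 − 1)·0.0145 = 1 + 0.087 = 1.087.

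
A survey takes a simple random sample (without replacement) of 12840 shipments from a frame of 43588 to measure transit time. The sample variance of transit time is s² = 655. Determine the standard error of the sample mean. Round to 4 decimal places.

Under SRS without replacement, Var(ȳ) = (1 − f)·s²/n with f = n/N = 12840/43588 = 0.29457649.
Var(ȳ) = (1 − 0.29457649)·655/12840 = 0.70542351·0.051012461 = 0.035985389.
SE(ȳ) = √(0.035985389) = 0.1897.

0.1897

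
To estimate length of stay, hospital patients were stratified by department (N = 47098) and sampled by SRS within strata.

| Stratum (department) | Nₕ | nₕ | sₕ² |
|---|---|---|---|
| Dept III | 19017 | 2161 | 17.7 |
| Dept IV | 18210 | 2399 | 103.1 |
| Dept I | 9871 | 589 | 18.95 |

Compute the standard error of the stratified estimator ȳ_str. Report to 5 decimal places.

Var(ȳ_str) = Σₕ Wₕ²(1 − fₕ)sₕ²/nₕ with Wₕ = Nₕ/N, N = 47098.
Dept III: Wₕ = 0.40377511; term = 0.40377511²·(1 − 0.11363517)·17.7/2161 = 0.001183614.
Dept IV: Wₕ = 0.38664062; term = 0.38664062²·(1 − 0.13174080)·103.1/2399 = 0.0055781832.
Dept I: Wₕ = 0.20958427; term = 0.20958427²·(1 − 0.05966974)·18.95/589 = 0.0013288982.
Sum = 0.0080906954.
SE = √(0.0080906954) = 0.08995.

0.08995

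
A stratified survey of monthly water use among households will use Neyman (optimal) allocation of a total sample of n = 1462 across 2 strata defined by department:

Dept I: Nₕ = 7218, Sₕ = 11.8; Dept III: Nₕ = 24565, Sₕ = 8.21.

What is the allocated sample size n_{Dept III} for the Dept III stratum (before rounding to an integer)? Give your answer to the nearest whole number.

1028

Neyman allocation: nₕ = n·NₕSₕ / Σⱼ NⱼSⱼ.
Σ NⱼSⱼ = 7218·11.8 + 24565·8.21 = 286851.05.
n_{Dept III} = 1462·24565·8.21 / 286851.05 = 1028.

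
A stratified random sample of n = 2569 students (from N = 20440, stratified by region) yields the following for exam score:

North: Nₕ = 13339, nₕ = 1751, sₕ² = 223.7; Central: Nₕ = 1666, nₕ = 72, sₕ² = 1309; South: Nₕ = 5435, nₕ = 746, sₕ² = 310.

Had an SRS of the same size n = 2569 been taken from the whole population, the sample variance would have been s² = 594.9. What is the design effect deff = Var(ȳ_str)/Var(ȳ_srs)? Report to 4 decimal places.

0.9294

Var(ȳ_str) = Σ Wₕ²(1−fₕ)sₕ²/nₕ with Wₕ = Nₕ/20440:
  North: (13339/20440)²·(1−1751/13339)·223.7/1751 = 0.047266105
  Central: (1666/20440)²·(1−72/1666)·1309/72 = 0.11556031
  South: (5435/20440)²·(1−746/5435)·310/746 = 0.025347835
  → Var(ȳ_str) = 0.18817425.
Var(ȳ_srs) = (1 − 2569/20440)·594.9/2569 = 0.20246401.
deff = 0.18817425 / 0.20246401 = 0.9294.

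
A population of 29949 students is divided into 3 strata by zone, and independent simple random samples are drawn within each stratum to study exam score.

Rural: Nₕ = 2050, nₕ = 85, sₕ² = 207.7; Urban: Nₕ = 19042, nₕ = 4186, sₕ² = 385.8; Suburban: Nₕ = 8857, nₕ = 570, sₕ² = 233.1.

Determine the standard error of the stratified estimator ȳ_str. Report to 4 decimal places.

Var(ȳ_str) = Σₕ Wₕ²(1 − fₕ)sₕ²/nₕ with Wₕ = Nₕ/N, N = 29949.
Rural: Wₕ = 0.06844970; term = 0.06844970²·(1 − 0.04146341)·207.7/85 = 0.010974111.
Urban: Wₕ = 0.63581422; term = 0.63581422²·(1 − 0.21982985)·385.8/4186 = 0.029067843.
Suburban: Wₕ = 0.29573608; term = 0.29573608²·(1 − 0.06435588)·233.1/570 = 0.033464686.
Sum = 0.07350664.
SE = √(0.07350664) = 0.2711.

0.2711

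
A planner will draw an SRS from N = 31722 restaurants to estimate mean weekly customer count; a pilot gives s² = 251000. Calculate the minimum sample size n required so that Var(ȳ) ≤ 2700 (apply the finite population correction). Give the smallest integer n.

Without fpc, n₀ = s²/D = 251000/2700 = 92.9630.
With fpc, (1 − n/N)·s²/n ≤ D requires n ≥ n₀/(1 + n₀/N) = 92.9630/(1 + 92.9630/31722) = 92.6914.
Rounding up, n = 93.

93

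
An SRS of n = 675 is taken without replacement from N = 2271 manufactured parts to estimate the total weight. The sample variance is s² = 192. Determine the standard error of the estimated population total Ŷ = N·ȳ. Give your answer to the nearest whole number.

1015

Var(Ŷ) = N²·Var(ȳ) = N²·(1 − n/N)·s²/n.
f = 675/2271 = 0.29722589; Var(ȳ) = 0.70277411·192/675 = 0.19990019.
Var(Ŷ) = 2271² · 0.19990019 = 1.0309734 × 10^6.
SE(Ŷ) = √(1.0309734 × 10^6) = 1015.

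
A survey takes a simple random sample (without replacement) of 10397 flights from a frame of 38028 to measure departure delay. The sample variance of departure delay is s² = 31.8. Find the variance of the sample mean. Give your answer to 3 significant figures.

0.00222

Under SRS without replacement, Var(ȳ) = (1 − f)·s²/n with f = n/N = 10397/38028 = 0.27340381.
Var(ȳ) = (1 − 0.27340381)·31.8/10397 = 0.72659619·0.0030585746 = 0.0022223487.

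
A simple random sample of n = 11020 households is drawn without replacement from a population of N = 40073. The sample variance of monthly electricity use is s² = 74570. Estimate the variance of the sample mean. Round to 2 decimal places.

Under SRS without replacement, Var(ȳ) = (1 − f)·s²/n with f = n/N = 11020/40073 = 0.27499813.
Var(ȳ) = (1 − 0.27499813)·74570/11020 = 0.72500187·6.7667877 = 4.9059337.

4.91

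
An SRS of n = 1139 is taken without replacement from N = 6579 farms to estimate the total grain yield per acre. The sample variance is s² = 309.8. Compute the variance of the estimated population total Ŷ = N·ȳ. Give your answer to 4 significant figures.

Var(Ŷ) = N²·Var(ȳ) = N²·(1 − n/N)·s²/n.
f = 1139/6579 = 0.17312661; Var(ȳ) = 0.82687339·309.8/1139 = 0.22490375.
Var(Ŷ) = 6579² · 0.22490375 = 9.7345632 × 10^6.

9.735 × 10^6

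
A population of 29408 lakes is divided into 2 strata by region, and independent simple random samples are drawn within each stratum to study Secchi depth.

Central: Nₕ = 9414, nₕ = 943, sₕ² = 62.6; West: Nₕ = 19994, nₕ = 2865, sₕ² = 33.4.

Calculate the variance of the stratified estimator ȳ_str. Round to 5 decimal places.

Var(ȳ_str) = Σₕ Wₕ²(1 − fₕ)sₕ²/nₕ with Wₕ = Nₕ/N, N = 29408.
Central: Wₕ = 0.32011697; term = 0.32011697²·(1 − 0.10016996)·62.6/943 = 0.0061212559.
West: Wₕ = 0.67988303; term = 0.67988303²·(1 − 0.14329299)·33.4/2865 = 0.0046166033.
Sum = 0.010737859.

0.01074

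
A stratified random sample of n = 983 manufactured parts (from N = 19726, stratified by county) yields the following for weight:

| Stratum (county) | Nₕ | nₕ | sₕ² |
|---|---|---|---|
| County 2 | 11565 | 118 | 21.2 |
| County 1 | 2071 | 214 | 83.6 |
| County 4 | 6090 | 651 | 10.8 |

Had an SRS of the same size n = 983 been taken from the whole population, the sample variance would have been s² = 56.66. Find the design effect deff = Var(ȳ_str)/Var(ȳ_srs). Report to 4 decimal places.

Var(ȳ_str) = Σ Wₕ²(1−fₕ)sₕ²/nₕ with Wₕ = Nₕ/19726:
  County 2: (11565/19726)²·(1−118/11565)·21.2/118 = 0.06112419
  County 1: (2071/19726)²·(1−214/2071)·83.6/214 = 0.0038610591
  County 4: (6090/19726)²·(1−651/6090)·10.8/651 = 0.0014122158
  → Var(ȳ_str) = 0.066397465.
Var(ȳ_srs) = (1 − 983/19726)·56.66/983 = 0.054767527.
deff = 0.066397465 / 0.054767527 = 1.2124.

1.2124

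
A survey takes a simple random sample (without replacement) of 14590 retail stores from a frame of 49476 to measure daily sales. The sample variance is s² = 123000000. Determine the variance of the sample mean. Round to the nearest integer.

5944

Under SRS without replacement, Var(ȳ) = (1 − f)·s²/n with f = n/N = 14590/49476 = 0.29489045.
Var(ȳ) = (1 − 0.29489045)·123000000/14590 = 0.70510955·8430.4318 = 5944.378.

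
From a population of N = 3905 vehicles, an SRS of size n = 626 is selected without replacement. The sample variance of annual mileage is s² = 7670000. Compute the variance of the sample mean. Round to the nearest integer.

Under SRS without replacement, Var(ȳ) = (1 − f)·s²/n with f = n/N = 626/3905 = 0.16030730.
Var(ȳ) = (1 − 0.16030730)·7670000/626 = 0.83969270·12252.396 = 10288.248.

10288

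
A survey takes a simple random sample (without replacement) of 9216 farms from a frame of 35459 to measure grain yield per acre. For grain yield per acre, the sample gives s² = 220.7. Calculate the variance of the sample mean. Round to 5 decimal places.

Under SRS without replacement, Var(ȳ) = (1 − f)·s²/n with f = n/N = 9216/35459 = 0.25990581.
Var(ȳ) = (1 − 0.25990581)·220.7/9216 = 0.74009419·0.023947483 = 0.017723393.

0.01772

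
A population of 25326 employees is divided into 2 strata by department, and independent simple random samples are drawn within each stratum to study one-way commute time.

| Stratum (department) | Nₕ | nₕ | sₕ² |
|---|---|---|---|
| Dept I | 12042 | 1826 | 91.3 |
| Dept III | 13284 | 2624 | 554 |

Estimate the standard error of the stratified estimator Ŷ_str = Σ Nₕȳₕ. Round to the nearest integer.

6004

Var(Ŷ_str) = Σₕ Nₕ²(1 − fₕ)sₕ²/nₕ.
Dept I: 12042²·(1 − 1826/12042)·91.3/1826 = 6.1510536 × 10^6.
Dept III: 13284²·(1 − 2624/13284)·554/2624 = 2.9897302 × 10^7.
Sum = 3.6048356 × 10^7.
SE = √(3.6048356 × 10^7) = 6004.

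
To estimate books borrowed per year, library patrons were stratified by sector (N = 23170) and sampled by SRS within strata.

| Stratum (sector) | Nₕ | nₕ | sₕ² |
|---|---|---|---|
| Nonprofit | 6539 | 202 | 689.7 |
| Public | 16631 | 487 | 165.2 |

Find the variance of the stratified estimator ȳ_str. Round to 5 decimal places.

Var(ȳ_str) = Σₕ Wₕ²(1 − fₕ)sₕ²/nₕ with Wₕ = Nₕ/N, N = 23170.
Nonprofit: Wₕ = 0.28221839; term = 0.28221839²·(1 − 0.03089157)·689.7/202 = 0.26354321.
Public: Wₕ = 0.71778161; term = 0.71778161²·(1 − 0.02928266)·165.2/487 = 0.16965182.
Sum = 0.43319503.

0.43320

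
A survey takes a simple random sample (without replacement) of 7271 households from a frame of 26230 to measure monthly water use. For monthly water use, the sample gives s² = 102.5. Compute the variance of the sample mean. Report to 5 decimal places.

Under SRS without replacement, Var(ȳ) = (1 − f)·s²/n with f = n/N = 7271/26230 = 0.27720168.
Var(ȳ) = (1 − 0.27720168)·102.5/7271 = 0.72279832·0.014097098 = 0.010189359.

0.01019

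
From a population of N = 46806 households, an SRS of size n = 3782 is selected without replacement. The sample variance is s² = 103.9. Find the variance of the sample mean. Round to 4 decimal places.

0.0253

Under SRS without replacement, Var(ȳ) = (1 − f)·s²/n with f = n/N = 3782/46806 = 0.08080161.
Var(ȳ) = (1 − 0.08080161)·103.9/3782 = 0.91919839·0.027472237 = 0.025252436.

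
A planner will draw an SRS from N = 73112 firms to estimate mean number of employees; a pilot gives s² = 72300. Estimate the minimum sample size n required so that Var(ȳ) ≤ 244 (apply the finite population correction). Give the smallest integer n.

296

Without fpc, n₀ = s²/D = 72300/244 = 296.3115.
With fpc, (1 − n/N)·s²/n ≤ D requires n ≥ n₀/(1 + n₀/N) = 296.3115/(1 + 296.3115/73112) = 295.1154.
Rounding up, n = 296.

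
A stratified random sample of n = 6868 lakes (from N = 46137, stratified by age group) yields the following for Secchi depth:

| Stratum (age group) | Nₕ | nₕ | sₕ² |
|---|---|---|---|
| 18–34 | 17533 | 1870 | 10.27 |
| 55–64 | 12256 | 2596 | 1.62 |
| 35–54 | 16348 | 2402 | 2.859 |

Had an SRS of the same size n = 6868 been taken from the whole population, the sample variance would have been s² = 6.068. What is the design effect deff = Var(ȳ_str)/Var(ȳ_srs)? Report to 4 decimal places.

Var(ȳ_str) = Σ Wₕ²(1−fₕ)sₕ²/nₕ with Wₕ = Nₕ/46137:
  18–34: (17533/46137)²·(1−1870/17533)·10.27/1870 = 7.0853501 × 10^-4
  55–64: (12256/46137)²·(1−2596/12256)·1.62/2596 = 3.4708632 × 10^-5
  35–54: (16348/46137)²·(1−2402/16348)·2.859/2402 = 1.2748431 × 10^-4
  → Var(ȳ_str) = 8.7072795 × 10^-4.
Var(ȳ_srs) = (1 − 6868/46137)·6.068/6868 = 7.5199642 × 10^-4.
deff = (8.7072795 × 10^-4) / (7.5199642 × 10^-4) = 1.1579.

1.1579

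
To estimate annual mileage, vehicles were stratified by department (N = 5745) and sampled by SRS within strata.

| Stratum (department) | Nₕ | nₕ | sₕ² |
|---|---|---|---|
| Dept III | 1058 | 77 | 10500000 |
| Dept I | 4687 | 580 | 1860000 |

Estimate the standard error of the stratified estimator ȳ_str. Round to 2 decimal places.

78.48

Var(ȳ_str) = Σₕ Wₕ²(1 − fₕ)sₕ²/nₕ with Wₕ = Nₕ/N, N = 5745.
Dept III: Wₕ = 0.18416014; term = 0.18416014²·(1 − 0.07277883)·10500000/77 = 4288.1817.
Dept I: Wₕ = 0.81583986; term = 0.81583986²·(1 − 0.12374653)·1860000/580 = 1870.3571.
Sum = 6158.5388.
SE = √(6158.5388) = 78.48.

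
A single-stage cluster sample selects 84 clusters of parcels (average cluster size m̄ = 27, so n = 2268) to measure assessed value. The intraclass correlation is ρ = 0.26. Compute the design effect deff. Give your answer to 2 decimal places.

deff = 1 + (27 − 1)·0.26 = 1 + 6.76 = 7.76.

7.76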